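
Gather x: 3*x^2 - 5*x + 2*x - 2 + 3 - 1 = 3*x^2 - 3*x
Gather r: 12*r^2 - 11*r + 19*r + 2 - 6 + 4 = 12*r^2 + 8*r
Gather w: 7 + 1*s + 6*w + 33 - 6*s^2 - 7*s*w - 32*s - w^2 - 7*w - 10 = -6*s^2 - 31*s - w^2 + w*(-7*s - 1) + 30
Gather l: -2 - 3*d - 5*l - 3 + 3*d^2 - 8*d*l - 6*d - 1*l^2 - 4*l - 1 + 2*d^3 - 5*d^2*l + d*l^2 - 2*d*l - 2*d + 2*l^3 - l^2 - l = 2*d^3 + 3*d^2 - 11*d + 2*l^3 + l^2*(d - 2) + l*(-5*d^2 - 10*d - 10) - 6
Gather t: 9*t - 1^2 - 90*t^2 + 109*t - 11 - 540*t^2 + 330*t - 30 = -630*t^2 + 448*t - 42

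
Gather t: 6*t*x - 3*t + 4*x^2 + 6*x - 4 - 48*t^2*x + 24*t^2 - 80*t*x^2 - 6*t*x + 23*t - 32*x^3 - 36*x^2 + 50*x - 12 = t^2*(24 - 48*x) + t*(20 - 80*x^2) - 32*x^3 - 32*x^2 + 56*x - 16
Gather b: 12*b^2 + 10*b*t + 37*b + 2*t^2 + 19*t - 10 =12*b^2 + b*(10*t + 37) + 2*t^2 + 19*t - 10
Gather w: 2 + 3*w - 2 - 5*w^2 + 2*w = -5*w^2 + 5*w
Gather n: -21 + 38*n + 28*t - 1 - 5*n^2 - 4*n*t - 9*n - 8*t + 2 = -5*n^2 + n*(29 - 4*t) + 20*t - 20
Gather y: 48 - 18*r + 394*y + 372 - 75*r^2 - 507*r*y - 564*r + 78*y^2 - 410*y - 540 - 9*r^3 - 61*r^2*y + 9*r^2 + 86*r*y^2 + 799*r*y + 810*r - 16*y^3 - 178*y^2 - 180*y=-9*r^3 - 66*r^2 + 228*r - 16*y^3 + y^2*(86*r - 100) + y*(-61*r^2 + 292*r - 196) - 120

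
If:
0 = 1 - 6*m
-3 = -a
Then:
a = 3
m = 1/6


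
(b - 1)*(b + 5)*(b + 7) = b^3 + 11*b^2 + 23*b - 35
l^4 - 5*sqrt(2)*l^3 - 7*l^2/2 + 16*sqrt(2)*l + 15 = (l - 5*sqrt(2))*(l - 3*sqrt(2)/2)*(l + sqrt(2)/2)*(l + sqrt(2))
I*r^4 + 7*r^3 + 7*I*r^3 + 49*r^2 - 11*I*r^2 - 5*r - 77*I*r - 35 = (r + 7)*(r - 5*I)*(r - I)*(I*r + 1)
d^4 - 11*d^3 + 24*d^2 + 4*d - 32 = (d - 8)*(d - 2)^2*(d + 1)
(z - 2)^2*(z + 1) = z^3 - 3*z^2 + 4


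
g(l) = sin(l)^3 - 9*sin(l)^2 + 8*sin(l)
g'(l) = 3*sin(l)^2*cos(l) - 18*sin(l)*cos(l) + 8*cos(l)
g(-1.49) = -17.91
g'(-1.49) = 2.33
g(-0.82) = -11.05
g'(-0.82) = 15.53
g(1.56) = 0.00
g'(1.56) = -0.08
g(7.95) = 0.03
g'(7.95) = 0.67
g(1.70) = 0.06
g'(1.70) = 0.89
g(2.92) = 1.33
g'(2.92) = -4.09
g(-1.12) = -15.22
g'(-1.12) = 11.60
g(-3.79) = 1.77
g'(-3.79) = 1.42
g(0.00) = 0.00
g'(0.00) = 8.00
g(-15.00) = -9.28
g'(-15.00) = -15.93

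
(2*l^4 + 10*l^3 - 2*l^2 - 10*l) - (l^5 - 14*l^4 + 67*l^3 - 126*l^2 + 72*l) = -l^5 + 16*l^4 - 57*l^3 + 124*l^2 - 82*l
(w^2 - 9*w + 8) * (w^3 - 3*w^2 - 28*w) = w^5 - 12*w^4 + 7*w^3 + 228*w^2 - 224*w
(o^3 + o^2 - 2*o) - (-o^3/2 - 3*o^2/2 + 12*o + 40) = 3*o^3/2 + 5*o^2/2 - 14*o - 40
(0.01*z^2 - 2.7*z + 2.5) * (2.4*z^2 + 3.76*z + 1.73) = 0.024*z^4 - 6.4424*z^3 - 4.1347*z^2 + 4.729*z + 4.325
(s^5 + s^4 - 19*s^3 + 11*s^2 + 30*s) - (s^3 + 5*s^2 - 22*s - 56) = s^5 + s^4 - 20*s^3 + 6*s^2 + 52*s + 56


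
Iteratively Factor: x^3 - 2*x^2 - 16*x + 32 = (x - 4)*(x^2 + 2*x - 8) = (x - 4)*(x - 2)*(x + 4)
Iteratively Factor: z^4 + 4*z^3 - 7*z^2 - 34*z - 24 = (z + 2)*(z^3 + 2*z^2 - 11*z - 12) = (z + 2)*(z + 4)*(z^2 - 2*z - 3) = (z + 1)*(z + 2)*(z + 4)*(z - 3)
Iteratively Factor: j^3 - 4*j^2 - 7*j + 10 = (j - 1)*(j^2 - 3*j - 10) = (j - 5)*(j - 1)*(j + 2)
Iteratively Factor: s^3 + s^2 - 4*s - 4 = (s + 1)*(s^2 - 4) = (s + 1)*(s + 2)*(s - 2)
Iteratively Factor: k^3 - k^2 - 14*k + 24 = (k - 3)*(k^2 + 2*k - 8) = (k - 3)*(k + 4)*(k - 2)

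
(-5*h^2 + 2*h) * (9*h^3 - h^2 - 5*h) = -45*h^5 + 23*h^4 + 23*h^3 - 10*h^2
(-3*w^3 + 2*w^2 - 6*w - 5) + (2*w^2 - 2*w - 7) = -3*w^3 + 4*w^2 - 8*w - 12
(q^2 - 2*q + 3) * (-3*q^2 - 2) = -3*q^4 + 6*q^3 - 11*q^2 + 4*q - 6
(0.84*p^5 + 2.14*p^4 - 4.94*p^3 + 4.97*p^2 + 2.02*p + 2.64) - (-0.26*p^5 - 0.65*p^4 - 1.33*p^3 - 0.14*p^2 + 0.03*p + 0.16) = 1.1*p^5 + 2.79*p^4 - 3.61*p^3 + 5.11*p^2 + 1.99*p + 2.48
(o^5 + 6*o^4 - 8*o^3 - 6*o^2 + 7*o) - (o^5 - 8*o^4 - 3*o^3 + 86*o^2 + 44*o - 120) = 14*o^4 - 5*o^3 - 92*o^2 - 37*o + 120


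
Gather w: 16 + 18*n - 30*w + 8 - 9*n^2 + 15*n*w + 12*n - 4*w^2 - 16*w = -9*n^2 + 30*n - 4*w^2 + w*(15*n - 46) + 24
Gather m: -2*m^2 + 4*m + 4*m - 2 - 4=-2*m^2 + 8*m - 6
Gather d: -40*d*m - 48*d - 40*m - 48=d*(-40*m - 48) - 40*m - 48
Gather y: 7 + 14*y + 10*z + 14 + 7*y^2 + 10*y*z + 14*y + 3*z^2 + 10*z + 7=7*y^2 + y*(10*z + 28) + 3*z^2 + 20*z + 28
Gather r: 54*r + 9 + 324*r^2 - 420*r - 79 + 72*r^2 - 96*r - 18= 396*r^2 - 462*r - 88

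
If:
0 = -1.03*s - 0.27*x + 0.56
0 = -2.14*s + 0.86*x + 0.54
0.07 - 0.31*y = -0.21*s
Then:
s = 0.43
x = 0.44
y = 0.52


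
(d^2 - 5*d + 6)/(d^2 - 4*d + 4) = (d - 3)/(d - 2)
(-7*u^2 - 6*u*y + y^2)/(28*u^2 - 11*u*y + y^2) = (u + y)/(-4*u + y)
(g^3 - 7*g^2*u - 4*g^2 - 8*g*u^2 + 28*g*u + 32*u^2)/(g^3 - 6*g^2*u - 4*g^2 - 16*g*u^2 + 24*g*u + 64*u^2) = (g + u)/(g + 2*u)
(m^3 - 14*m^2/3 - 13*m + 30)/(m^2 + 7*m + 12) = (m^2 - 23*m/3 + 10)/(m + 4)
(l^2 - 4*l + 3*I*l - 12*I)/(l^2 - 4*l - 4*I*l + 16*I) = (l + 3*I)/(l - 4*I)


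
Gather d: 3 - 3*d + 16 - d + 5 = 24 - 4*d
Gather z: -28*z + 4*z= -24*z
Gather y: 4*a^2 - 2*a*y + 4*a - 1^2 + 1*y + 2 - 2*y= 4*a^2 + 4*a + y*(-2*a - 1) + 1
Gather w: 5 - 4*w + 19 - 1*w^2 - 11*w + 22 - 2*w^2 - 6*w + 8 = -3*w^2 - 21*w + 54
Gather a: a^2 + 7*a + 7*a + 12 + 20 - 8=a^2 + 14*a + 24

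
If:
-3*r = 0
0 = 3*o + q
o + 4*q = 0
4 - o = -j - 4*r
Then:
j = -4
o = 0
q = 0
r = 0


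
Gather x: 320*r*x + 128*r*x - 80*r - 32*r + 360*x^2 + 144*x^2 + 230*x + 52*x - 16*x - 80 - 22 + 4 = -112*r + 504*x^2 + x*(448*r + 266) - 98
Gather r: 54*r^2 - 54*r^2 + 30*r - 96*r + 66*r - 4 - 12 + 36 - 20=0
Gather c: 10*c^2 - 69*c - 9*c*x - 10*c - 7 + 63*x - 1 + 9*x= 10*c^2 + c*(-9*x - 79) + 72*x - 8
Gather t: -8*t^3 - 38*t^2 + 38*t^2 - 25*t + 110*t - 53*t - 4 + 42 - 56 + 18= -8*t^3 + 32*t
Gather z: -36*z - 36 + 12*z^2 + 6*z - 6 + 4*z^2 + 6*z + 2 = 16*z^2 - 24*z - 40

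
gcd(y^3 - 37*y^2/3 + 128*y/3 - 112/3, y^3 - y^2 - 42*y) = y - 7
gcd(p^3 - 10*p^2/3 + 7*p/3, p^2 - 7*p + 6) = p - 1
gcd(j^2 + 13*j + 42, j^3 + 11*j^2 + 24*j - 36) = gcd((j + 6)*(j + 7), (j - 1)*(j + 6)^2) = j + 6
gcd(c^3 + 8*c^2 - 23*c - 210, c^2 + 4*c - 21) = c + 7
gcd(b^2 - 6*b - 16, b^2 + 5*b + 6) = b + 2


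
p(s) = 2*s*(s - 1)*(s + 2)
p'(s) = 2*s*(s - 1) + 2*s*(s + 2) + 2*(s - 1)*(s + 2)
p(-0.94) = 3.87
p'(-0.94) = -2.46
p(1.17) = 1.26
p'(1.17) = 8.89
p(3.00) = 60.00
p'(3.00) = 62.00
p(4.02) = 146.17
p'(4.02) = 109.04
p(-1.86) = 1.49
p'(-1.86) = 9.32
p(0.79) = -0.93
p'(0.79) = 2.90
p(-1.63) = 3.17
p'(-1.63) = 5.42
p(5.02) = 283.33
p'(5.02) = 167.28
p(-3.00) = -24.00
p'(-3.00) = 38.00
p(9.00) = 1584.00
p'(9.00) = 518.00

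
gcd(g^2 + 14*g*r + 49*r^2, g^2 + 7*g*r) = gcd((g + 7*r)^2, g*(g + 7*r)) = g + 7*r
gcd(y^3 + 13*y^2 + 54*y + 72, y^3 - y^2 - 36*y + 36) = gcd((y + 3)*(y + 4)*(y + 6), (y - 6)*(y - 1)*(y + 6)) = y + 6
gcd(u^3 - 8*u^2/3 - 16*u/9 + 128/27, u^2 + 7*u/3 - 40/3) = u - 8/3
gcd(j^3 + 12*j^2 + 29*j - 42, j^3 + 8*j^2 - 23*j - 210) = j^2 + 13*j + 42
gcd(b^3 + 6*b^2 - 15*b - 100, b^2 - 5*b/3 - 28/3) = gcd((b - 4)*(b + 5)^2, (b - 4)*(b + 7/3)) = b - 4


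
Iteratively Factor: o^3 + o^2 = (o)*(o^2 + o) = o^2*(o + 1)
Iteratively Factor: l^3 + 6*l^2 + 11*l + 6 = (l + 1)*(l^2 + 5*l + 6) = (l + 1)*(l + 3)*(l + 2)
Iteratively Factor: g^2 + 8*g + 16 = (g + 4)*(g + 4)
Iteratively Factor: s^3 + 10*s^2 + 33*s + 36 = (s + 3)*(s^2 + 7*s + 12) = (s + 3)*(s + 4)*(s + 3)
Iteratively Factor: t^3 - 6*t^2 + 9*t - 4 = (t - 1)*(t^2 - 5*t + 4) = (t - 1)^2*(t - 4)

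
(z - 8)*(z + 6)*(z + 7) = z^3 + 5*z^2 - 62*z - 336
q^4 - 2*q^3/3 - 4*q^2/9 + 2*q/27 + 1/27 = (q - 1)*(q - 1/3)*(q + 1/3)^2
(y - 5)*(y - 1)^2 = y^3 - 7*y^2 + 11*y - 5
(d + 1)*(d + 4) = d^2 + 5*d + 4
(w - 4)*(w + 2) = w^2 - 2*w - 8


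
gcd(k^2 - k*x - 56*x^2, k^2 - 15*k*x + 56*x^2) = -k + 8*x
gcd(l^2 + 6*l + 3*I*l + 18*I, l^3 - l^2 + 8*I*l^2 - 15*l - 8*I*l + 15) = l + 3*I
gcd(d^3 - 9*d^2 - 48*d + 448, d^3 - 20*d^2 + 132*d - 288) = d - 8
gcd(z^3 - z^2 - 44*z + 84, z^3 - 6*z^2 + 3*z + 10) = z - 2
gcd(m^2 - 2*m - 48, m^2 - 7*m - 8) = m - 8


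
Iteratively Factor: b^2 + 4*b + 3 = (b + 3)*(b + 1)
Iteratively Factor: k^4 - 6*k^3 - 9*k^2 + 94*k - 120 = (k + 4)*(k^3 - 10*k^2 + 31*k - 30) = (k - 2)*(k + 4)*(k^2 - 8*k + 15) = (k - 3)*(k - 2)*(k + 4)*(k - 5)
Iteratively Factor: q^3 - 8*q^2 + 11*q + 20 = (q + 1)*(q^2 - 9*q + 20) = (q - 4)*(q + 1)*(q - 5)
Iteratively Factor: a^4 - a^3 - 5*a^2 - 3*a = (a)*(a^3 - a^2 - 5*a - 3) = a*(a + 1)*(a^2 - 2*a - 3) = a*(a - 3)*(a + 1)*(a + 1)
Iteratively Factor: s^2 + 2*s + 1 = (s + 1)*(s + 1)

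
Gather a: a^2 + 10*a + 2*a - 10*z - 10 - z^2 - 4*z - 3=a^2 + 12*a - z^2 - 14*z - 13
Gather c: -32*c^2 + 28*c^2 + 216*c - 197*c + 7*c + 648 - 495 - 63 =-4*c^2 + 26*c + 90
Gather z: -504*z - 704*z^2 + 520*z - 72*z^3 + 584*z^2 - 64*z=-72*z^3 - 120*z^2 - 48*z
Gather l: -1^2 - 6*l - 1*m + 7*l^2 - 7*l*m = 7*l^2 + l*(-7*m - 6) - m - 1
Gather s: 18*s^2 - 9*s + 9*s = 18*s^2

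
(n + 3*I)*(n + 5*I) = n^2 + 8*I*n - 15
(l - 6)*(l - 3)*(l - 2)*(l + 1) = l^4 - 10*l^3 + 25*l^2 - 36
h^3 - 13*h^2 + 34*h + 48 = (h - 8)*(h - 6)*(h + 1)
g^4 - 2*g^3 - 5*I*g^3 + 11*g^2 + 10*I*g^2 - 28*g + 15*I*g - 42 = (g - 3)*(g + 1)*(g - 7*I)*(g + 2*I)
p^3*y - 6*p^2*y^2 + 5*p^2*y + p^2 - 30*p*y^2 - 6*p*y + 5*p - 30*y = (p + 5)*(p - 6*y)*(p*y + 1)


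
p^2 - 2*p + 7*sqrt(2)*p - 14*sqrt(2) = (p - 2)*(p + 7*sqrt(2))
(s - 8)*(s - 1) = s^2 - 9*s + 8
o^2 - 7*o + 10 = (o - 5)*(o - 2)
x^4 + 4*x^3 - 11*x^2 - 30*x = x*(x - 3)*(x + 2)*(x + 5)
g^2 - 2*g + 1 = (g - 1)^2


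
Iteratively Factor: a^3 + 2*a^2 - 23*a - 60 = (a - 5)*(a^2 + 7*a + 12) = (a - 5)*(a + 4)*(a + 3)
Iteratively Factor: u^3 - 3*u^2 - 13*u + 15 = (u - 5)*(u^2 + 2*u - 3) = (u - 5)*(u - 1)*(u + 3)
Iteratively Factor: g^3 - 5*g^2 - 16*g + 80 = (g - 5)*(g^2 - 16) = (g - 5)*(g + 4)*(g - 4)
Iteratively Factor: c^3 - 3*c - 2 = (c - 2)*(c^2 + 2*c + 1) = (c - 2)*(c + 1)*(c + 1)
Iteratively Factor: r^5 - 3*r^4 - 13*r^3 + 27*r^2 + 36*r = (r)*(r^4 - 3*r^3 - 13*r^2 + 27*r + 36) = r*(r + 1)*(r^3 - 4*r^2 - 9*r + 36) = r*(r + 1)*(r + 3)*(r^2 - 7*r + 12) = r*(r - 4)*(r + 1)*(r + 3)*(r - 3)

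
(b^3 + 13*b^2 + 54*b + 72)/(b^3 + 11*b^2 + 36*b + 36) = (b + 4)/(b + 2)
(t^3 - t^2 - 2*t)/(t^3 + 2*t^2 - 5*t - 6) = t/(t + 3)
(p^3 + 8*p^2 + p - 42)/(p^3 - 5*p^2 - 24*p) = (p^2 + 5*p - 14)/(p*(p - 8))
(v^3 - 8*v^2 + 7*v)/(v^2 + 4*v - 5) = v*(v - 7)/(v + 5)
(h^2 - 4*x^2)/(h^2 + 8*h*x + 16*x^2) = (h^2 - 4*x^2)/(h^2 + 8*h*x + 16*x^2)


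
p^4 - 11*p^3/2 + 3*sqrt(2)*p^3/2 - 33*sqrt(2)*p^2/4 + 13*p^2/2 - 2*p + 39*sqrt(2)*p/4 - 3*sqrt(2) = (p - 4)*(p - 1)*(p - 1/2)*(p + 3*sqrt(2)/2)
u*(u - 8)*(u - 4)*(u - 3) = u^4 - 15*u^3 + 68*u^2 - 96*u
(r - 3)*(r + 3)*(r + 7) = r^3 + 7*r^2 - 9*r - 63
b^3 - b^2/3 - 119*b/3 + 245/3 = (b - 5)*(b - 7/3)*(b + 7)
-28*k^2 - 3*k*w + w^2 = (-7*k + w)*(4*k + w)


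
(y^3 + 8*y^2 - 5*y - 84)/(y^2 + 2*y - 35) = (y^2 + y - 12)/(y - 5)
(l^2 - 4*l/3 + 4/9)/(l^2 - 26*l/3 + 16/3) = (l - 2/3)/(l - 8)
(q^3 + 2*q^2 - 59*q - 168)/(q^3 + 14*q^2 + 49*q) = (q^2 - 5*q - 24)/(q*(q + 7))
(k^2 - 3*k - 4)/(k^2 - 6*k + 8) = (k + 1)/(k - 2)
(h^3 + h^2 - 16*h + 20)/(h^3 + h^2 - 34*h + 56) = (h^2 + 3*h - 10)/(h^2 + 3*h - 28)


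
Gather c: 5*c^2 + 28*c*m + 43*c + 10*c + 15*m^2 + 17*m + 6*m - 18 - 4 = 5*c^2 + c*(28*m + 53) + 15*m^2 + 23*m - 22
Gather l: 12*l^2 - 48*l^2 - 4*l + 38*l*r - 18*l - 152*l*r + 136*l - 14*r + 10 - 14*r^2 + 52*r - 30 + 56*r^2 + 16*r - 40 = -36*l^2 + l*(114 - 114*r) + 42*r^2 + 54*r - 60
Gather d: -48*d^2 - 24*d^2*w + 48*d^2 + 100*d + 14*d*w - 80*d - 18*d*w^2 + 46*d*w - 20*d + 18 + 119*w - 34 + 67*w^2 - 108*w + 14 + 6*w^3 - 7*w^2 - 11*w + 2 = -24*d^2*w + d*(-18*w^2 + 60*w) + 6*w^3 + 60*w^2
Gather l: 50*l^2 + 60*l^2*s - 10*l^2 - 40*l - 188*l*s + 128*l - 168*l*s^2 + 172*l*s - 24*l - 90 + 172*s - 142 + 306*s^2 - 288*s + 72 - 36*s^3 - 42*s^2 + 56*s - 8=l^2*(60*s + 40) + l*(-168*s^2 - 16*s + 64) - 36*s^3 + 264*s^2 - 60*s - 168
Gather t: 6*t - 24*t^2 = -24*t^2 + 6*t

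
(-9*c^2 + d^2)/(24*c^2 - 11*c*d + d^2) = (-3*c - d)/(8*c - d)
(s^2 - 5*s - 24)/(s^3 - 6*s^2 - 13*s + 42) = (s - 8)/(s^2 - 9*s + 14)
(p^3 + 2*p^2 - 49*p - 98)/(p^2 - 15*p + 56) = (p^2 + 9*p + 14)/(p - 8)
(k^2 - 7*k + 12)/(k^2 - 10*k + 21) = (k - 4)/(k - 7)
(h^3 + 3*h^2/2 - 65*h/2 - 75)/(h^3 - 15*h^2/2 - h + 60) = (h + 5)/(h - 4)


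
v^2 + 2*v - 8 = (v - 2)*(v + 4)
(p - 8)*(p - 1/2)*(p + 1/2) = p^3 - 8*p^2 - p/4 + 2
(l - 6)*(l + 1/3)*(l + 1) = l^3 - 14*l^2/3 - 23*l/3 - 2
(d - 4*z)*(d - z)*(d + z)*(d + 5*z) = d^4 + d^3*z - 21*d^2*z^2 - d*z^3 + 20*z^4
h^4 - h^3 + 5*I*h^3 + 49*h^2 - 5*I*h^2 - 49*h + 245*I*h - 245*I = (h - 1)*(h - 7*I)*(h + 5*I)*(h + 7*I)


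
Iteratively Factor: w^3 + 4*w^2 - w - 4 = (w + 4)*(w^2 - 1) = (w + 1)*(w + 4)*(w - 1)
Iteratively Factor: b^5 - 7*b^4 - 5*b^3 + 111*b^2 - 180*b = (b - 3)*(b^4 - 4*b^3 - 17*b^2 + 60*b) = b*(b - 3)*(b^3 - 4*b^2 - 17*b + 60) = b*(b - 3)^2*(b^2 - b - 20) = b*(b - 3)^2*(b + 4)*(b - 5)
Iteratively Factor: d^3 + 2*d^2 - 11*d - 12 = (d - 3)*(d^2 + 5*d + 4) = (d - 3)*(d + 4)*(d + 1)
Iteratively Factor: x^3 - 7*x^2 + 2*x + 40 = (x - 5)*(x^2 - 2*x - 8) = (x - 5)*(x - 4)*(x + 2)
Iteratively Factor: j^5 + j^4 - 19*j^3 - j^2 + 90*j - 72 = (j + 3)*(j^4 - 2*j^3 - 13*j^2 + 38*j - 24) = (j + 3)*(j + 4)*(j^3 - 6*j^2 + 11*j - 6) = (j - 1)*(j + 3)*(j + 4)*(j^2 - 5*j + 6) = (j - 2)*(j - 1)*(j + 3)*(j + 4)*(j - 3)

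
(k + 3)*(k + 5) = k^2 + 8*k + 15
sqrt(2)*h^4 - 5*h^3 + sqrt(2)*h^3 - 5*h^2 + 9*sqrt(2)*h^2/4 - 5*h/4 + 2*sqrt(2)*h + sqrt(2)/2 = (h + 1/2)*(h - 2*sqrt(2))*(h - sqrt(2)/2)*(sqrt(2)*h + sqrt(2)/2)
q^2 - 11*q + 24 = (q - 8)*(q - 3)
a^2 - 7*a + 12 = (a - 4)*(a - 3)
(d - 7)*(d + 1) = d^2 - 6*d - 7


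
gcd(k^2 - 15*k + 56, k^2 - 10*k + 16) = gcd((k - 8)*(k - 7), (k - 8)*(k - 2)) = k - 8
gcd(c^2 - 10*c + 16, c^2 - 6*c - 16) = c - 8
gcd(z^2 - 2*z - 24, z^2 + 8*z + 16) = z + 4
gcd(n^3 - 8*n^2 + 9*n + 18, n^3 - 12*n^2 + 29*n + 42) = n^2 - 5*n - 6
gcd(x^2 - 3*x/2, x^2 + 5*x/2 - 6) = x - 3/2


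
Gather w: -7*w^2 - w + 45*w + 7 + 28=-7*w^2 + 44*w + 35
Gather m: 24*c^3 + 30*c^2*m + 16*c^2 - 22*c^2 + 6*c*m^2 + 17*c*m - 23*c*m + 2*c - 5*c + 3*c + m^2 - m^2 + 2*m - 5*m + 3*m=24*c^3 - 6*c^2 + 6*c*m^2 + m*(30*c^2 - 6*c)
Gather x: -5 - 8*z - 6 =-8*z - 11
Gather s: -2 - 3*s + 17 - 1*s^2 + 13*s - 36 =-s^2 + 10*s - 21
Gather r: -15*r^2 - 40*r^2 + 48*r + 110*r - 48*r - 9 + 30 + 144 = -55*r^2 + 110*r + 165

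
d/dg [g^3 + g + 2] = 3*g^2 + 1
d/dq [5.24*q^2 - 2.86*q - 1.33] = 10.48*q - 2.86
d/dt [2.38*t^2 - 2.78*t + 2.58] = 4.76*t - 2.78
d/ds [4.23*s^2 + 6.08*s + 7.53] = 8.46*s + 6.08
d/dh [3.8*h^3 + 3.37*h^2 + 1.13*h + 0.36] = 11.4*h^2 + 6.74*h + 1.13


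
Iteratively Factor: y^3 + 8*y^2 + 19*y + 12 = (y + 3)*(y^2 + 5*y + 4) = (y + 3)*(y + 4)*(y + 1)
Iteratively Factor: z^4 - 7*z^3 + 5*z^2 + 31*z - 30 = (z + 2)*(z^3 - 9*z^2 + 23*z - 15) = (z - 5)*(z + 2)*(z^2 - 4*z + 3) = (z - 5)*(z - 3)*(z + 2)*(z - 1)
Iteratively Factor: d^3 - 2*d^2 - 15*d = (d)*(d^2 - 2*d - 15) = d*(d - 5)*(d + 3)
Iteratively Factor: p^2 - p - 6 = (p - 3)*(p + 2)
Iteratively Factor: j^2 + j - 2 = (j + 2)*(j - 1)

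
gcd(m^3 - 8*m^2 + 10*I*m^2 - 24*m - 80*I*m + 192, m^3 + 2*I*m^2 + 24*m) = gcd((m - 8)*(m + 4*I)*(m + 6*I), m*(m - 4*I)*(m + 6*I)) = m + 6*I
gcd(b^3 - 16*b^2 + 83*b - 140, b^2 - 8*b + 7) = b - 7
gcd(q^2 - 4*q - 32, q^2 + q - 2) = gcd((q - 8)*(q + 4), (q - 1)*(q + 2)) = 1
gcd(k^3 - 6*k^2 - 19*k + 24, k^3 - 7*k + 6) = k^2 + 2*k - 3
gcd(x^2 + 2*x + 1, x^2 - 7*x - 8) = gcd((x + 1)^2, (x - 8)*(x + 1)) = x + 1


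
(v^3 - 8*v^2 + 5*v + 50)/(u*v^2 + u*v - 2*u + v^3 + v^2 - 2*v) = (v^2 - 10*v + 25)/(u*v - u + v^2 - v)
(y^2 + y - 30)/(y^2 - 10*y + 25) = (y + 6)/(y - 5)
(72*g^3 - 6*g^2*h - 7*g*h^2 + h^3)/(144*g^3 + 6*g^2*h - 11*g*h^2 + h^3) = (4*g - h)/(8*g - h)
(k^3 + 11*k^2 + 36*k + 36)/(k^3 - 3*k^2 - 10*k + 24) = (k^2 + 8*k + 12)/(k^2 - 6*k + 8)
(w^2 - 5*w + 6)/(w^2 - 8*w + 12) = (w - 3)/(w - 6)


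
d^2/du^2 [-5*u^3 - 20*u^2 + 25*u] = -30*u - 40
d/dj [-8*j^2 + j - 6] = 1 - 16*j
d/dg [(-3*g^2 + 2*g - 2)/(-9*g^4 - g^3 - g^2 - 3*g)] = (-54*g^5 + 51*g^4 - 68*g^3 + 5*g^2 - 4*g - 6)/(g^2*(81*g^6 + 18*g^5 + 19*g^4 + 56*g^3 + 7*g^2 + 6*g + 9))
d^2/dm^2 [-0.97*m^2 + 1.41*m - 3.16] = -1.94000000000000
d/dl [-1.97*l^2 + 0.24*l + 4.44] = 0.24 - 3.94*l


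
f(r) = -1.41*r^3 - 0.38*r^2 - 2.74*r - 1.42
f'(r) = -4.23*r^2 - 0.76*r - 2.74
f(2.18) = -23.81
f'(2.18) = -24.50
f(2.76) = -41.52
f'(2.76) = -37.06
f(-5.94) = 296.96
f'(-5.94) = -147.48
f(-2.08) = 15.32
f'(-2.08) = -19.46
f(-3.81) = 81.49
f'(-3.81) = -61.25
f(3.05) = -53.32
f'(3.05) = -44.41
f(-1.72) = 9.34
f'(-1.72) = -13.95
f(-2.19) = 17.57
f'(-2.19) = -21.36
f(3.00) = -51.13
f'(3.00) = -43.09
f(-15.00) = 4712.93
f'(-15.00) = -943.09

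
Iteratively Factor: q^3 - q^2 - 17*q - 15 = (q + 1)*(q^2 - 2*q - 15) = (q - 5)*(q + 1)*(q + 3)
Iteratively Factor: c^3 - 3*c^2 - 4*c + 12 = (c - 3)*(c^2 - 4) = (c - 3)*(c - 2)*(c + 2)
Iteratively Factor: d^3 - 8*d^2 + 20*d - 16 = (d - 4)*(d^2 - 4*d + 4) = (d - 4)*(d - 2)*(d - 2)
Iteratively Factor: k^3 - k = (k)*(k^2 - 1) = k*(k - 1)*(k + 1)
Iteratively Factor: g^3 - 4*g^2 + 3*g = (g - 3)*(g^2 - g) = g*(g - 3)*(g - 1)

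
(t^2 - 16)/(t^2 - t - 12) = (t + 4)/(t + 3)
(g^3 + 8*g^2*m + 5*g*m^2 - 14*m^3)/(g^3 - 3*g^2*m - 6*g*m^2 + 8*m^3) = (g + 7*m)/(g - 4*m)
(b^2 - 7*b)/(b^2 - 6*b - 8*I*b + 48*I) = b*(b - 7)/(b^2 - 6*b - 8*I*b + 48*I)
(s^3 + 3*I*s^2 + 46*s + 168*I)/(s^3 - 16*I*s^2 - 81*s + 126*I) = (s^2 + 10*I*s - 24)/(s^2 - 9*I*s - 18)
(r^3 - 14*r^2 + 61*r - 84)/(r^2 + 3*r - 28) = (r^2 - 10*r + 21)/(r + 7)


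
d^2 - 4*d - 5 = (d - 5)*(d + 1)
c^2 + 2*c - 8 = (c - 2)*(c + 4)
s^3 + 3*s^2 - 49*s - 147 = (s - 7)*(s + 3)*(s + 7)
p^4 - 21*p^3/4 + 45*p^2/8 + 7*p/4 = p*(p - 7/2)*(p - 2)*(p + 1/4)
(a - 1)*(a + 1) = a^2 - 1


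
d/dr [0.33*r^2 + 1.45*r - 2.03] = 0.66*r + 1.45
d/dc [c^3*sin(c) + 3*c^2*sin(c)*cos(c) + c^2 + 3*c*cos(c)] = c^3*cos(c) + 3*c^2*sin(c) + 3*c^2*cos(2*c) - 3*c*sin(c) + 3*c*sin(2*c) + 2*c + 3*cos(c)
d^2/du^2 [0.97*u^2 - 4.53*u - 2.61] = 1.94000000000000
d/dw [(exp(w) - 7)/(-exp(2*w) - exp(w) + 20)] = ((exp(w) - 7)*(2*exp(w) + 1) - exp(2*w) - exp(w) + 20)*exp(w)/(exp(2*w) + exp(w) - 20)^2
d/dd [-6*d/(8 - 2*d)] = -12/(d - 4)^2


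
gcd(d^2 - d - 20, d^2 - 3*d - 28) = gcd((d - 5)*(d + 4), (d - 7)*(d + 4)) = d + 4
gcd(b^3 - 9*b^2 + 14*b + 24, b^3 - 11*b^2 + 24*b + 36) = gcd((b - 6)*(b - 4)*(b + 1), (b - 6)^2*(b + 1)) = b^2 - 5*b - 6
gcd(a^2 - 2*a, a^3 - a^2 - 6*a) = a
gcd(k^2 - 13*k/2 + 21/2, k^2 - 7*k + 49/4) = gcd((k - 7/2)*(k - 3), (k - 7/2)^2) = k - 7/2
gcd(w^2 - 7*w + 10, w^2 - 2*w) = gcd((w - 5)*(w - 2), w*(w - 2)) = w - 2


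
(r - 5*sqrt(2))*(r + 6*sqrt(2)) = r^2 + sqrt(2)*r - 60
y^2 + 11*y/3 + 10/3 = (y + 5/3)*(y + 2)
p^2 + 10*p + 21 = (p + 3)*(p + 7)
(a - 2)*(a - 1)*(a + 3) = a^3 - 7*a + 6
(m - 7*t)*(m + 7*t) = m^2 - 49*t^2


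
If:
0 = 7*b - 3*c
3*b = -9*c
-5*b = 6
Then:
No Solution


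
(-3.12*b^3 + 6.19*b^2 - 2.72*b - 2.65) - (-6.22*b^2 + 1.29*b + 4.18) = -3.12*b^3 + 12.41*b^2 - 4.01*b - 6.83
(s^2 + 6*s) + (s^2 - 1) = 2*s^2 + 6*s - 1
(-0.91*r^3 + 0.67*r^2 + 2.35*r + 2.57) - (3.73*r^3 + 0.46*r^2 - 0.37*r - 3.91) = -4.64*r^3 + 0.21*r^2 + 2.72*r + 6.48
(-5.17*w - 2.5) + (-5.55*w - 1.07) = -10.72*w - 3.57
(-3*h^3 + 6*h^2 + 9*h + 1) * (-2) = 6*h^3 - 12*h^2 - 18*h - 2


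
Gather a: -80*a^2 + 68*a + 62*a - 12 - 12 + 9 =-80*a^2 + 130*a - 15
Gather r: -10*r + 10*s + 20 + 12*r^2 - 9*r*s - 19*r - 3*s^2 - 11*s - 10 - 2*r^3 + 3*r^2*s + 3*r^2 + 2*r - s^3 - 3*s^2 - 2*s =-2*r^3 + r^2*(3*s + 15) + r*(-9*s - 27) - s^3 - 6*s^2 - 3*s + 10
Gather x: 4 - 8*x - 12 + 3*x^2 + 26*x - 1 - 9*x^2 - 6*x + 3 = -6*x^2 + 12*x - 6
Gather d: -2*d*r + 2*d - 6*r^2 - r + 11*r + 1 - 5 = d*(2 - 2*r) - 6*r^2 + 10*r - 4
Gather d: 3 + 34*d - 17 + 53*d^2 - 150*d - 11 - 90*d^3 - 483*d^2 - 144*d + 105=-90*d^3 - 430*d^2 - 260*d + 80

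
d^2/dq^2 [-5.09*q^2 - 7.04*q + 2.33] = -10.1800000000000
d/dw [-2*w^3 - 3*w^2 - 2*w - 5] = -6*w^2 - 6*w - 2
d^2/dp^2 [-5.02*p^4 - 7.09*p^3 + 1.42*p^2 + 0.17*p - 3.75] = -60.24*p^2 - 42.54*p + 2.84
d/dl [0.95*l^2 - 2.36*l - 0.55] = 1.9*l - 2.36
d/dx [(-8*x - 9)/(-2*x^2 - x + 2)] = (16*x^2 + 8*x - (4*x + 1)*(8*x + 9) - 16)/(2*x^2 + x - 2)^2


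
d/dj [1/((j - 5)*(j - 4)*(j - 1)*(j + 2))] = 2*(-2*j^3 + 12*j^2 - 9*j - 19)/(j^8 - 16*j^7 + 82*j^6 - 68*j^5 - 607*j^4 + 1324*j^3 + 724*j^2 - 3040*j + 1600)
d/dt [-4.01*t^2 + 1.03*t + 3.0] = 1.03 - 8.02*t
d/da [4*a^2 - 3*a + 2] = 8*a - 3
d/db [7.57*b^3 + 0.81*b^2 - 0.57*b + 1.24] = 22.71*b^2 + 1.62*b - 0.57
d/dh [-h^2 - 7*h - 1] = -2*h - 7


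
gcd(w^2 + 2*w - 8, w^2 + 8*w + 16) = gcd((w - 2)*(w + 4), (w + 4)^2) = w + 4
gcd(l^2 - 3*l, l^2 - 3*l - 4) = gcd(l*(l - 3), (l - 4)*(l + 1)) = 1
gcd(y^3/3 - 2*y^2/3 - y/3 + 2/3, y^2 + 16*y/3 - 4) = 1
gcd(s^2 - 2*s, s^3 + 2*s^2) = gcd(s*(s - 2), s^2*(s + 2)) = s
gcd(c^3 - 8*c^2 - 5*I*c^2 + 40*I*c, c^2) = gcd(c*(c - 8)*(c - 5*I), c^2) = c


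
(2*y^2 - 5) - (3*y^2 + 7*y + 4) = -y^2 - 7*y - 9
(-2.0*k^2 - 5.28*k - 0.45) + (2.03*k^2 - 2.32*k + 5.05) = 0.0299999999999998*k^2 - 7.6*k + 4.6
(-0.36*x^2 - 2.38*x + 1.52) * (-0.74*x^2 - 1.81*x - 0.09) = 0.2664*x^4 + 2.4128*x^3 + 3.2154*x^2 - 2.537*x - 0.1368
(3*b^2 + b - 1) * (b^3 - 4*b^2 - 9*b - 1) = 3*b^5 - 11*b^4 - 32*b^3 - 8*b^2 + 8*b + 1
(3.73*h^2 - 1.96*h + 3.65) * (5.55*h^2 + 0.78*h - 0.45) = 20.7015*h^4 - 7.9686*h^3 + 17.0502*h^2 + 3.729*h - 1.6425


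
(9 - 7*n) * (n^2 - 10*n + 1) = -7*n^3 + 79*n^2 - 97*n + 9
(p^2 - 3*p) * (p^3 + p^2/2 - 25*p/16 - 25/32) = p^5 - 5*p^4/2 - 49*p^3/16 + 125*p^2/32 + 75*p/32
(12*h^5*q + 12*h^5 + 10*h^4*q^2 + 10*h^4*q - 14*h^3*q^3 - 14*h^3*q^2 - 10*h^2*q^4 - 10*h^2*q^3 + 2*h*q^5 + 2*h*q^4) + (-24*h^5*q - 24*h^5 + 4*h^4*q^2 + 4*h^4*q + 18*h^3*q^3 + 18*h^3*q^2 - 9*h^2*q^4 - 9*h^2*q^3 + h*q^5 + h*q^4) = -12*h^5*q - 12*h^5 + 14*h^4*q^2 + 14*h^4*q + 4*h^3*q^3 + 4*h^3*q^2 - 19*h^2*q^4 - 19*h^2*q^3 + 3*h*q^5 + 3*h*q^4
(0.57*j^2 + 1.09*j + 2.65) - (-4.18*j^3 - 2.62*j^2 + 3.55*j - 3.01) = 4.18*j^3 + 3.19*j^2 - 2.46*j + 5.66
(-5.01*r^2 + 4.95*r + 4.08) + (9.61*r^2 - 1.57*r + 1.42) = 4.6*r^2 + 3.38*r + 5.5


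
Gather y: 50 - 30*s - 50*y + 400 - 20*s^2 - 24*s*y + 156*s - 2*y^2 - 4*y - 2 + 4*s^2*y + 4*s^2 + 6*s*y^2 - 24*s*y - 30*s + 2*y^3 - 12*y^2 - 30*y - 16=-16*s^2 + 96*s + 2*y^3 + y^2*(6*s - 14) + y*(4*s^2 - 48*s - 84) + 432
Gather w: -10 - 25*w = -25*w - 10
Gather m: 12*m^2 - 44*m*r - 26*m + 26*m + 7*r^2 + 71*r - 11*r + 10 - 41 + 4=12*m^2 - 44*m*r + 7*r^2 + 60*r - 27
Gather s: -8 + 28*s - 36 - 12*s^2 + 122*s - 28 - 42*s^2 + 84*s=-54*s^2 + 234*s - 72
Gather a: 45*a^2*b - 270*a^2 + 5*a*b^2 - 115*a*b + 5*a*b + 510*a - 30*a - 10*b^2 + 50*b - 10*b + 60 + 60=a^2*(45*b - 270) + a*(5*b^2 - 110*b + 480) - 10*b^2 + 40*b + 120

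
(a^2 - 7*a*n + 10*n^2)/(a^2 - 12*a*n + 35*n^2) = (a - 2*n)/(a - 7*n)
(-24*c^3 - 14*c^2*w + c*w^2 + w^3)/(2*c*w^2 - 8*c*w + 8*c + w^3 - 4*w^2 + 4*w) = (-12*c^2 - c*w + w^2)/(w^2 - 4*w + 4)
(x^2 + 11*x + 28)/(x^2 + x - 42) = (x + 4)/(x - 6)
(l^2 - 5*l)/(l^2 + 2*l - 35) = l/(l + 7)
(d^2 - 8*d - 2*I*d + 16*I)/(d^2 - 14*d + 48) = (d - 2*I)/(d - 6)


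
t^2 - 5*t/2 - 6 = (t - 4)*(t + 3/2)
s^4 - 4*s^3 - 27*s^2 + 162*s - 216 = (s - 4)*(s - 3)^2*(s + 6)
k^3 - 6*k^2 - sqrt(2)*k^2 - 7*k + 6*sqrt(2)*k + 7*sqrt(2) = (k - 7)*(k + 1)*(k - sqrt(2))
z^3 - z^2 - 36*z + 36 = (z - 6)*(z - 1)*(z + 6)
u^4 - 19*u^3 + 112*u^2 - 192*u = u*(u - 8)^2*(u - 3)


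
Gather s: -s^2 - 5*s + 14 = -s^2 - 5*s + 14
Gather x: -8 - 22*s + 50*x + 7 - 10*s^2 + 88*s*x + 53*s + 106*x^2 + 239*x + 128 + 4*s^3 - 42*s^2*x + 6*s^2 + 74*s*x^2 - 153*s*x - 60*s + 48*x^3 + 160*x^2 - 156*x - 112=4*s^3 - 4*s^2 - 29*s + 48*x^3 + x^2*(74*s + 266) + x*(-42*s^2 - 65*s + 133) + 15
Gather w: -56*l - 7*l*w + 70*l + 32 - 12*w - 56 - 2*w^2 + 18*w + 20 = 14*l - 2*w^2 + w*(6 - 7*l) - 4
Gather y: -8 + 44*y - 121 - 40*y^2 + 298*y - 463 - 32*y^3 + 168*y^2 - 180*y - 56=-32*y^3 + 128*y^2 + 162*y - 648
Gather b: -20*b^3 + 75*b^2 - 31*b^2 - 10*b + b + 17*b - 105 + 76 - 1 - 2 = -20*b^3 + 44*b^2 + 8*b - 32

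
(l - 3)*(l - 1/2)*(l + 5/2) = l^3 - l^2 - 29*l/4 + 15/4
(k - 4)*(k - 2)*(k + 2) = k^3 - 4*k^2 - 4*k + 16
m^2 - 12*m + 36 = (m - 6)^2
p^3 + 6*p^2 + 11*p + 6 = (p + 1)*(p + 2)*(p + 3)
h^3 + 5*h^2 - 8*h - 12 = (h - 2)*(h + 1)*(h + 6)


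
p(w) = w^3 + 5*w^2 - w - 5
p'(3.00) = 56.00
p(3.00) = 64.00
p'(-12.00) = 311.00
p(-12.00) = -1001.00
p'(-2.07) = -8.85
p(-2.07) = 9.62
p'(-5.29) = 30.05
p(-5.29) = -7.83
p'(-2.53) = -7.10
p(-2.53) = 13.34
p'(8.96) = 329.44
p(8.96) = 1106.77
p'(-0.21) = -2.97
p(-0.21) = -4.58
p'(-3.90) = 5.63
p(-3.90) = 15.63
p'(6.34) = 182.99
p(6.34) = 444.48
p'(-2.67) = -6.31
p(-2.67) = 14.28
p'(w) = 3*w^2 + 10*w - 1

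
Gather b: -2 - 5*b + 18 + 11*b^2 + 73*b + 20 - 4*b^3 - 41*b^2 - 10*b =-4*b^3 - 30*b^2 + 58*b + 36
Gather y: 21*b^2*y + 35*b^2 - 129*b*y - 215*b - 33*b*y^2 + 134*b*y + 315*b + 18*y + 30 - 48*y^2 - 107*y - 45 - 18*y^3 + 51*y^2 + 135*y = 35*b^2 + 100*b - 18*y^3 + y^2*(3 - 33*b) + y*(21*b^2 + 5*b + 46) - 15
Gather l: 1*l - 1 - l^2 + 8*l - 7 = -l^2 + 9*l - 8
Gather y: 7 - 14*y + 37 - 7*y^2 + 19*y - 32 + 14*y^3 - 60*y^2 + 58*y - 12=14*y^3 - 67*y^2 + 63*y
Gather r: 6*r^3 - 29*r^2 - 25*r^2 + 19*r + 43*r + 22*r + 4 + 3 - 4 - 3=6*r^3 - 54*r^2 + 84*r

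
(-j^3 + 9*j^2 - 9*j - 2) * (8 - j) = j^4 - 17*j^3 + 81*j^2 - 70*j - 16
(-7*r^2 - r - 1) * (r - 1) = -7*r^3 + 6*r^2 + 1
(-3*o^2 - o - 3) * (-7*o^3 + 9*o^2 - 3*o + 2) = 21*o^5 - 20*o^4 + 21*o^3 - 30*o^2 + 7*o - 6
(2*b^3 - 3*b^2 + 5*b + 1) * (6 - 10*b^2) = -20*b^5 + 30*b^4 - 38*b^3 - 28*b^2 + 30*b + 6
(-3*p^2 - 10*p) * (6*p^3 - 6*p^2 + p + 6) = -18*p^5 - 42*p^4 + 57*p^3 - 28*p^2 - 60*p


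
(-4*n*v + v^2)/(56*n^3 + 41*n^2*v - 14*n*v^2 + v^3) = v*(-4*n + v)/(56*n^3 + 41*n^2*v - 14*n*v^2 + v^3)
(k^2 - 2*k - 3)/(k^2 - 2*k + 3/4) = 4*(k^2 - 2*k - 3)/(4*k^2 - 8*k + 3)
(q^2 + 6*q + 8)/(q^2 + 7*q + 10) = (q + 4)/(q + 5)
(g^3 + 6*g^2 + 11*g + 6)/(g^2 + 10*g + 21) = (g^2 + 3*g + 2)/(g + 7)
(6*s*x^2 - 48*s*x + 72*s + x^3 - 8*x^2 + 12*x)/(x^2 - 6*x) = 6*s - 12*s/x + x - 2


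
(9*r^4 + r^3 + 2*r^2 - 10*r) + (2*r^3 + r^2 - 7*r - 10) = 9*r^4 + 3*r^3 + 3*r^2 - 17*r - 10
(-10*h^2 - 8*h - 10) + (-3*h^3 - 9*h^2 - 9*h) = -3*h^3 - 19*h^2 - 17*h - 10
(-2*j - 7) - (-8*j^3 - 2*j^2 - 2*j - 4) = 8*j^3 + 2*j^2 - 3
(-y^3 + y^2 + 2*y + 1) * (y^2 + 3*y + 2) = -y^5 - 2*y^4 + 3*y^3 + 9*y^2 + 7*y + 2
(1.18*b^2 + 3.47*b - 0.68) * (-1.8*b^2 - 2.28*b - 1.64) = -2.124*b^4 - 8.9364*b^3 - 8.6228*b^2 - 4.1404*b + 1.1152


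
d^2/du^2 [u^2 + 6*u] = 2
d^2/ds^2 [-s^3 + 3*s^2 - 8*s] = 6 - 6*s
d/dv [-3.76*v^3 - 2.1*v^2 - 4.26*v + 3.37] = -11.28*v^2 - 4.2*v - 4.26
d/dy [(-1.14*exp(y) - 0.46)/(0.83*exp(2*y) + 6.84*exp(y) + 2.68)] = (0.9462*exp(2*y) + 0.7636*exp(y) + 0.0911999999999997)*exp(y)/(0.6889*exp(4*y) + 11.3544*exp(3*y) + 51.2344*exp(2*y) + 36.6624*exp(y) + 7.1824)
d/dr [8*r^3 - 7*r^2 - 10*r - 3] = 24*r^2 - 14*r - 10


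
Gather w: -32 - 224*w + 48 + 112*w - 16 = -112*w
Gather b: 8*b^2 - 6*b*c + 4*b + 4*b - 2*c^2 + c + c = 8*b^2 + b*(8 - 6*c) - 2*c^2 + 2*c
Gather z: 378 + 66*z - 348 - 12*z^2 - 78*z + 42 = -12*z^2 - 12*z + 72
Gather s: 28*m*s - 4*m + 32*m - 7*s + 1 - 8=28*m + s*(28*m - 7) - 7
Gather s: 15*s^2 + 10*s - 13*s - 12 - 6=15*s^2 - 3*s - 18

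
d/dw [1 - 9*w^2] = -18*w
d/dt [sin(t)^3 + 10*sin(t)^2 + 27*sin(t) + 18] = (3*sin(t)^2 + 20*sin(t) + 27)*cos(t)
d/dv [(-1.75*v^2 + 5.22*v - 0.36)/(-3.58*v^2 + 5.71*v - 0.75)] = (8.6951*v^2 + 0.0474000000000032*v - 1.8594)/(12.8164*v^4 - 40.8836*v^3 + 37.9741*v^2 - 8.565*v + 0.5625)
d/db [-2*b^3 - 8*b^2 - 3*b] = -6*b^2 - 16*b - 3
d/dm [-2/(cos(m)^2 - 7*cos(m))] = 2*(7 - 2*cos(m))*sin(m)/((cos(m) - 7)^2*cos(m)^2)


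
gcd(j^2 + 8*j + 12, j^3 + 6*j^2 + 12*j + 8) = j + 2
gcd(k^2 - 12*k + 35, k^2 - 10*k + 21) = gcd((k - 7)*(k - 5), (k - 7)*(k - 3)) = k - 7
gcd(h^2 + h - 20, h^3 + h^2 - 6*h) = 1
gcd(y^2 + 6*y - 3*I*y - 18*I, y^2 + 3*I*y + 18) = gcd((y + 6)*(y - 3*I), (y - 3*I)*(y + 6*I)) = y - 3*I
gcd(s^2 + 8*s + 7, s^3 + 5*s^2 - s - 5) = s + 1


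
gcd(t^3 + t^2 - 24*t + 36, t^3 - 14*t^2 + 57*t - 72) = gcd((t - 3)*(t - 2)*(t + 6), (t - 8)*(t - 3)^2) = t - 3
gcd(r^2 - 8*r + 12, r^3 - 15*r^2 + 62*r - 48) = r - 6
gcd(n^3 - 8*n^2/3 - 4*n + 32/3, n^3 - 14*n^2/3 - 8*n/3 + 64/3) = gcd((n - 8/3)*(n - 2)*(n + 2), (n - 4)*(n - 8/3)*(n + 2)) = n^2 - 2*n/3 - 16/3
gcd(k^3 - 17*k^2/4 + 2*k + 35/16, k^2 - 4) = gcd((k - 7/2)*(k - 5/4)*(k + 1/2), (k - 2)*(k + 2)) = 1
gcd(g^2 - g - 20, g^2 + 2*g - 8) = g + 4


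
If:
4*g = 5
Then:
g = 5/4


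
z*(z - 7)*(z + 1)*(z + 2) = z^4 - 4*z^3 - 19*z^2 - 14*z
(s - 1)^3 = s^3 - 3*s^2 + 3*s - 1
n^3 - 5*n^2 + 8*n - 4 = (n - 2)^2*(n - 1)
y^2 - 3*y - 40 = (y - 8)*(y + 5)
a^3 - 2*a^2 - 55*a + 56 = (a - 8)*(a - 1)*(a + 7)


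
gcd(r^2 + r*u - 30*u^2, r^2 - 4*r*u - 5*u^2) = r - 5*u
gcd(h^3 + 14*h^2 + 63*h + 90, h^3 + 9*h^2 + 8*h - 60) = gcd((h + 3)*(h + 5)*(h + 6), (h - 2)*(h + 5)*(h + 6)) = h^2 + 11*h + 30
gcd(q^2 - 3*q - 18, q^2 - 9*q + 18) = q - 6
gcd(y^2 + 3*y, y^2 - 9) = y + 3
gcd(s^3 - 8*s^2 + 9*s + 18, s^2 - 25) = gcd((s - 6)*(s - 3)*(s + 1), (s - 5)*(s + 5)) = 1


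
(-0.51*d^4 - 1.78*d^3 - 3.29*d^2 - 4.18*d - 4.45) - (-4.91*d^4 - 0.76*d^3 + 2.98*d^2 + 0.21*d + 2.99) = 4.4*d^4 - 1.02*d^3 - 6.27*d^2 - 4.39*d - 7.44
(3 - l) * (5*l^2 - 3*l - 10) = -5*l^3 + 18*l^2 + l - 30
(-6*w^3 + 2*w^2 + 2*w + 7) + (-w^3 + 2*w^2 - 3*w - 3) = -7*w^3 + 4*w^2 - w + 4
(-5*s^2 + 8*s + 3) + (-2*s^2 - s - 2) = -7*s^2 + 7*s + 1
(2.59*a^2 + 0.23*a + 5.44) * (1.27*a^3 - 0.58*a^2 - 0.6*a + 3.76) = 3.2893*a^5 - 1.2101*a^4 + 5.2214*a^3 + 6.4452*a^2 - 2.3992*a + 20.4544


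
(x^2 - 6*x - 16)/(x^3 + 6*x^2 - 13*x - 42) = (x - 8)/(x^2 + 4*x - 21)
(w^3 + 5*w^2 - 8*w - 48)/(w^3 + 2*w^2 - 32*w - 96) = (w - 3)/(w - 6)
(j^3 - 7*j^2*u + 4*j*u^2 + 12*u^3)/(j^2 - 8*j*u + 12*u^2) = j + u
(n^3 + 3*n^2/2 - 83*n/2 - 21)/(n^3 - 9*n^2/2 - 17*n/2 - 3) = (n + 7)/(n + 1)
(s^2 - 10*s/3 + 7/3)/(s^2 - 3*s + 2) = (s - 7/3)/(s - 2)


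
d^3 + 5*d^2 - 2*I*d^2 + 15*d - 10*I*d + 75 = (d + 5)*(d - 5*I)*(d + 3*I)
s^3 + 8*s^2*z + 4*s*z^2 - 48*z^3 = (s - 2*z)*(s + 4*z)*(s + 6*z)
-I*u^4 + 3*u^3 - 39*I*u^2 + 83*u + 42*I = (u - 6*I)*(u + I)*(u + 7*I)*(-I*u + 1)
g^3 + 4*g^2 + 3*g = g*(g + 1)*(g + 3)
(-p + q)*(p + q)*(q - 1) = -p^2*q + p^2 + q^3 - q^2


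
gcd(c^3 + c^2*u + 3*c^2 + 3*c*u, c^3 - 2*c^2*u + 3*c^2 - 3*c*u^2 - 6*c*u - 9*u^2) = c^2 + c*u + 3*c + 3*u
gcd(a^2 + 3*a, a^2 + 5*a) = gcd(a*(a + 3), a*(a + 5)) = a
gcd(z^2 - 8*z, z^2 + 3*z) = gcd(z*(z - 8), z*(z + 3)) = z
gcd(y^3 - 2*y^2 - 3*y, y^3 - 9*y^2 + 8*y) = y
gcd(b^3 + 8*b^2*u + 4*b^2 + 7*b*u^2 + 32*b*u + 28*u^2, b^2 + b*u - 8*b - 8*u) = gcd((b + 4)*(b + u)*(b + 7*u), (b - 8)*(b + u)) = b + u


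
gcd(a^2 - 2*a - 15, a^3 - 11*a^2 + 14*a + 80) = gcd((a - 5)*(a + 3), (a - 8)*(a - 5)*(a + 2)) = a - 5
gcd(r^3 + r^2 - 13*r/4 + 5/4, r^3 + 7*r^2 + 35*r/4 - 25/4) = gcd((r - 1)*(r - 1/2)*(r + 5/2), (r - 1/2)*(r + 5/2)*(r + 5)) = r^2 + 2*r - 5/4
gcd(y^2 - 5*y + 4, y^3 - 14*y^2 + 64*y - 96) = y - 4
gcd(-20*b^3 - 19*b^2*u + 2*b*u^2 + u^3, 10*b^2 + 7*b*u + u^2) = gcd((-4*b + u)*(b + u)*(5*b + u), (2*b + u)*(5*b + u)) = 5*b + u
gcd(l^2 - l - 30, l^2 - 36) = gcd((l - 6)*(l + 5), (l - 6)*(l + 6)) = l - 6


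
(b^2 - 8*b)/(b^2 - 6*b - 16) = b/(b + 2)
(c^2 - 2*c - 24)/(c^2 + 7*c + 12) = (c - 6)/(c + 3)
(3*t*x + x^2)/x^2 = (3*t + x)/x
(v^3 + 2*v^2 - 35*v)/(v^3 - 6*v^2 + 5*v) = (v + 7)/(v - 1)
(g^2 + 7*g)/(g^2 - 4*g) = (g + 7)/(g - 4)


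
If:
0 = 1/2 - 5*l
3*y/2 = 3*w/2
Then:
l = 1/10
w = y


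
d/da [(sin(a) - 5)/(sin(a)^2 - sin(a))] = (-cos(a) + 10/tan(a) - 5*cos(a)/sin(a)^2)/(sin(a) - 1)^2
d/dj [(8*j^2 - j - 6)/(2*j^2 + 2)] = (j^2 + 28*j - 1)/(2*(j^4 + 2*j^2 + 1))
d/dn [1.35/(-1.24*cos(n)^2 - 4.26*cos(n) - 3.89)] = -(3.348*cos(n) + 5.751)*sin(n)/(1.24*cos(n)^2 + 4.26*cos(n) + 3.89)^2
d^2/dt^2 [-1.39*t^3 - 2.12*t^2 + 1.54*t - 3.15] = -8.34*t - 4.24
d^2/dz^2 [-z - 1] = 0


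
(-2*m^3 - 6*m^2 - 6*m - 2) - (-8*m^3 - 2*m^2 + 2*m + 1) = 6*m^3 - 4*m^2 - 8*m - 3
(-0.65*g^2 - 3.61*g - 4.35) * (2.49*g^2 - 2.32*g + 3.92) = -1.6185*g^4 - 7.4809*g^3 - 5.0043*g^2 - 4.0592*g - 17.052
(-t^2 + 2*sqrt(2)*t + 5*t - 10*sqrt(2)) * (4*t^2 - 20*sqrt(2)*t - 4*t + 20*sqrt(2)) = -4*t^4 + 24*t^3 + 28*sqrt(2)*t^3 - 168*sqrt(2)*t^2 - 100*t^2 + 140*sqrt(2)*t + 480*t - 400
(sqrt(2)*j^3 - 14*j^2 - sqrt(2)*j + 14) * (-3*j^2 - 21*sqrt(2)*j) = -3*sqrt(2)*j^5 + 297*sqrt(2)*j^3 - 294*sqrt(2)*j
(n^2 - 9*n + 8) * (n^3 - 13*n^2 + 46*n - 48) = n^5 - 22*n^4 + 171*n^3 - 566*n^2 + 800*n - 384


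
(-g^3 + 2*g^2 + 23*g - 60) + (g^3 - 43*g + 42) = 2*g^2 - 20*g - 18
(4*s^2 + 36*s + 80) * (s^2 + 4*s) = 4*s^4 + 52*s^3 + 224*s^2 + 320*s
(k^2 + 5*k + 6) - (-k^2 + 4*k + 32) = 2*k^2 + k - 26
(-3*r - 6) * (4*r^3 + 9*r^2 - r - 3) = -12*r^4 - 51*r^3 - 51*r^2 + 15*r + 18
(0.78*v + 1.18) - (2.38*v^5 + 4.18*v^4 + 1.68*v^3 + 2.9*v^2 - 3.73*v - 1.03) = -2.38*v^5 - 4.18*v^4 - 1.68*v^3 - 2.9*v^2 + 4.51*v + 2.21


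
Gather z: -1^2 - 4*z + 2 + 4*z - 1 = 0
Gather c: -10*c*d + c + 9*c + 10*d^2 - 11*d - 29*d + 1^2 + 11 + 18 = c*(10 - 10*d) + 10*d^2 - 40*d + 30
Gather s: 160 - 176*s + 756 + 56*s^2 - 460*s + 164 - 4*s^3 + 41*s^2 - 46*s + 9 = -4*s^3 + 97*s^2 - 682*s + 1089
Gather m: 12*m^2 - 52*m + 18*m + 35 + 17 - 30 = 12*m^2 - 34*m + 22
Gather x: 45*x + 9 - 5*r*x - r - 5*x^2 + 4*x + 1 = -r - 5*x^2 + x*(49 - 5*r) + 10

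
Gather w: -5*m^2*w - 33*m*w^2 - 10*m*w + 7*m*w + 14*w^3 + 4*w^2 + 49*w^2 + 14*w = 14*w^3 + w^2*(53 - 33*m) + w*(-5*m^2 - 3*m + 14)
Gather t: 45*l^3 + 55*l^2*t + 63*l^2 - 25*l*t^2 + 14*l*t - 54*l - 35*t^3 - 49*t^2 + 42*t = 45*l^3 + 63*l^2 - 54*l - 35*t^3 + t^2*(-25*l - 49) + t*(55*l^2 + 14*l + 42)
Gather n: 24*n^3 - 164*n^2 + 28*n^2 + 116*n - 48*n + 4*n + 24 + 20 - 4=24*n^3 - 136*n^2 + 72*n + 40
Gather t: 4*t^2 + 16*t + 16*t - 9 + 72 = 4*t^2 + 32*t + 63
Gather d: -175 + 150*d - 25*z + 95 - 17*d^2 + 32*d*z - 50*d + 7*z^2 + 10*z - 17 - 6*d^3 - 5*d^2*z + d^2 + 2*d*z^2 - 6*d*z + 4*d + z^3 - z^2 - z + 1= -6*d^3 + d^2*(-5*z - 16) + d*(2*z^2 + 26*z + 104) + z^3 + 6*z^2 - 16*z - 96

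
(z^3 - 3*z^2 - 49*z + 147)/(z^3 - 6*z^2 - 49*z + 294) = (z - 3)/(z - 6)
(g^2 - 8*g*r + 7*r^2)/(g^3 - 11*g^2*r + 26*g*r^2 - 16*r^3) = (g - 7*r)/(g^2 - 10*g*r + 16*r^2)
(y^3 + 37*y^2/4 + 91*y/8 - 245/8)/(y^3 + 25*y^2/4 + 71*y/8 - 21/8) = (4*y^2 + 23*y - 35)/(4*y^2 + 11*y - 3)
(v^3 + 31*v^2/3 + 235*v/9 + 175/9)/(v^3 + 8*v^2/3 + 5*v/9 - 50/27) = 3*(v + 7)/(3*v - 2)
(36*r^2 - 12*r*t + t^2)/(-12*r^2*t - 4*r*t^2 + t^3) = (-6*r + t)/(t*(2*r + t))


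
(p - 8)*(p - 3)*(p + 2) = p^3 - 9*p^2 + 2*p + 48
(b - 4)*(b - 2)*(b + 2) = b^3 - 4*b^2 - 4*b + 16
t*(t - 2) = t^2 - 2*t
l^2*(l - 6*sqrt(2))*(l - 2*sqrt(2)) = l^4 - 8*sqrt(2)*l^3 + 24*l^2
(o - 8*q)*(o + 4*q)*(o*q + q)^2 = o^4*q^2 - 4*o^3*q^3 + 2*o^3*q^2 - 32*o^2*q^4 - 8*o^2*q^3 + o^2*q^2 - 64*o*q^4 - 4*o*q^3 - 32*q^4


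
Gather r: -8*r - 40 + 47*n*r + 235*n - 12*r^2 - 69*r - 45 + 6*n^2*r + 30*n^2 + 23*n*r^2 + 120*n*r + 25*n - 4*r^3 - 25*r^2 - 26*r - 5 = 30*n^2 + 260*n - 4*r^3 + r^2*(23*n - 37) + r*(6*n^2 + 167*n - 103) - 90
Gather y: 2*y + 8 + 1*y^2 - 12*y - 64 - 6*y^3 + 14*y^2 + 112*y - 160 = -6*y^3 + 15*y^2 + 102*y - 216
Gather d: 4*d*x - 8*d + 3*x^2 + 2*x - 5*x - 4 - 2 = d*(4*x - 8) + 3*x^2 - 3*x - 6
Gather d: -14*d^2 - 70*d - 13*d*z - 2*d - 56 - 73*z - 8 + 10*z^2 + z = -14*d^2 + d*(-13*z - 72) + 10*z^2 - 72*z - 64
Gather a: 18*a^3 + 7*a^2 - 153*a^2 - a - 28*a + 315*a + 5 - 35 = 18*a^3 - 146*a^2 + 286*a - 30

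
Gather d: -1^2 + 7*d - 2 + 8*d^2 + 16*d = 8*d^2 + 23*d - 3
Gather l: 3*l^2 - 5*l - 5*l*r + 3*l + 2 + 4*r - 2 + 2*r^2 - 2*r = 3*l^2 + l*(-5*r - 2) + 2*r^2 + 2*r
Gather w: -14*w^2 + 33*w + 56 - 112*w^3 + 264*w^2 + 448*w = -112*w^3 + 250*w^2 + 481*w + 56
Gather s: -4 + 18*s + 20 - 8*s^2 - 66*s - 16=-8*s^2 - 48*s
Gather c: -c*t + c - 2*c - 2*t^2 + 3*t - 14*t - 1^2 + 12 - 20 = c*(-t - 1) - 2*t^2 - 11*t - 9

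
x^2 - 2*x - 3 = (x - 3)*(x + 1)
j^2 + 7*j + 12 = (j + 3)*(j + 4)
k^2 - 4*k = k*(k - 4)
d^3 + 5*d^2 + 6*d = d*(d + 2)*(d + 3)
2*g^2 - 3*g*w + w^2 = (-2*g + w)*(-g + w)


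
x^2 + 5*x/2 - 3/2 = (x - 1/2)*(x + 3)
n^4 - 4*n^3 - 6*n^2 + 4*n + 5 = (n - 5)*(n - 1)*(n + 1)^2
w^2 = w^2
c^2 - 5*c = c*(c - 5)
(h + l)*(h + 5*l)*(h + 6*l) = h^3 + 12*h^2*l + 41*h*l^2 + 30*l^3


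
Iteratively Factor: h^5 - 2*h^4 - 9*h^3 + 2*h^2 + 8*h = (h)*(h^4 - 2*h^3 - 9*h^2 + 2*h + 8) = h*(h - 4)*(h^3 + 2*h^2 - h - 2) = h*(h - 4)*(h + 2)*(h^2 - 1) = h*(h - 4)*(h - 1)*(h + 2)*(h + 1)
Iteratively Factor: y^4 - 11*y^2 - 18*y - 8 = (y + 2)*(y^3 - 2*y^2 - 7*y - 4) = (y - 4)*(y + 2)*(y^2 + 2*y + 1) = (y - 4)*(y + 1)*(y + 2)*(y + 1)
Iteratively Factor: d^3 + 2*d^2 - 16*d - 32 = (d + 2)*(d^2 - 16) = (d - 4)*(d + 2)*(d + 4)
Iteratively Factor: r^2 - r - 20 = (r - 5)*(r + 4)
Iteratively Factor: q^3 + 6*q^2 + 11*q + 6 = (q + 1)*(q^2 + 5*q + 6) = (q + 1)*(q + 2)*(q + 3)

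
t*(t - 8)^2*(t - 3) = t^4 - 19*t^3 + 112*t^2 - 192*t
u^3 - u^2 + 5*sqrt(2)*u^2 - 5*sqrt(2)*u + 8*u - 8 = (u - 1)*(u + sqrt(2))*(u + 4*sqrt(2))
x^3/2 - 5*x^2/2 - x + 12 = (x/2 + 1)*(x - 4)*(x - 3)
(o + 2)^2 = o^2 + 4*o + 4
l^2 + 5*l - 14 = (l - 2)*(l + 7)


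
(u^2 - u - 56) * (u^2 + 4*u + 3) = u^4 + 3*u^3 - 57*u^2 - 227*u - 168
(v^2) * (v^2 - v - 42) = v^4 - v^3 - 42*v^2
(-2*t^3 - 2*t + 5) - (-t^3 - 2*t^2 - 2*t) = -t^3 + 2*t^2 + 5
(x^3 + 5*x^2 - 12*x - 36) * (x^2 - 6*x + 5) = x^5 - x^4 - 37*x^3 + 61*x^2 + 156*x - 180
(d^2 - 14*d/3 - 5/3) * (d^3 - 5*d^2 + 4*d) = d^5 - 29*d^4/3 + 77*d^3/3 - 31*d^2/3 - 20*d/3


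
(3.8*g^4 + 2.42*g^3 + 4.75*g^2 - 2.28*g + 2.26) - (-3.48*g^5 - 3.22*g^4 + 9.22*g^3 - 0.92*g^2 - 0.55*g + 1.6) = 3.48*g^5 + 7.02*g^4 - 6.8*g^3 + 5.67*g^2 - 1.73*g + 0.66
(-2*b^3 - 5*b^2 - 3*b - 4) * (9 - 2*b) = 4*b^4 - 8*b^3 - 39*b^2 - 19*b - 36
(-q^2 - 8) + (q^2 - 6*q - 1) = -6*q - 9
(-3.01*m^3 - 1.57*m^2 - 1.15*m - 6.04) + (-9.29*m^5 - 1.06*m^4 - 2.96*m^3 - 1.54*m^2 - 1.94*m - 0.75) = -9.29*m^5 - 1.06*m^4 - 5.97*m^3 - 3.11*m^2 - 3.09*m - 6.79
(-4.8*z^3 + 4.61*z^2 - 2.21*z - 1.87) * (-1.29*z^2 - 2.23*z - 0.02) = 6.192*z^5 + 4.7571*z^4 - 7.3334*z^3 + 7.2484*z^2 + 4.2143*z + 0.0374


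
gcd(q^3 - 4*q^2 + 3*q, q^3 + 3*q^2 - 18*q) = q^2 - 3*q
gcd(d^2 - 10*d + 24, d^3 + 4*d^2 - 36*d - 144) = d - 6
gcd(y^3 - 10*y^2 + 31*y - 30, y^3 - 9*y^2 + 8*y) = 1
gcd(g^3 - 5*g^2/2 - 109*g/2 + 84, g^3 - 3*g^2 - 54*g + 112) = g^2 - g - 56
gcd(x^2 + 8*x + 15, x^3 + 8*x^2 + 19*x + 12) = x + 3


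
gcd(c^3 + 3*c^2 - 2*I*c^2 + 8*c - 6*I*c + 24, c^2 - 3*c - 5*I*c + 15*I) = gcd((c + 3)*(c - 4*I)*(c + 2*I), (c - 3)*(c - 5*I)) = 1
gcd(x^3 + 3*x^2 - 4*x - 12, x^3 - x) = 1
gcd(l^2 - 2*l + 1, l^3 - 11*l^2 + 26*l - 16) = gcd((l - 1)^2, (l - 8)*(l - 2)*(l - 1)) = l - 1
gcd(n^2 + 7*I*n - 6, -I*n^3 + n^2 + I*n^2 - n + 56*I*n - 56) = n + I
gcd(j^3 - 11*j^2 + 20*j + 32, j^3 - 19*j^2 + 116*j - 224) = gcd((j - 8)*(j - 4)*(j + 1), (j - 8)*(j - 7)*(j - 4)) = j^2 - 12*j + 32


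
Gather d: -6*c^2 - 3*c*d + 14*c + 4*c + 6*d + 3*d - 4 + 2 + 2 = -6*c^2 + 18*c + d*(9 - 3*c)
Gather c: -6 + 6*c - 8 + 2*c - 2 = 8*c - 16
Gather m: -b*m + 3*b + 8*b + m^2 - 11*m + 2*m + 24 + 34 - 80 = 11*b + m^2 + m*(-b - 9) - 22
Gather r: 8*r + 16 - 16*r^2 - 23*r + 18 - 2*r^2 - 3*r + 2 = -18*r^2 - 18*r + 36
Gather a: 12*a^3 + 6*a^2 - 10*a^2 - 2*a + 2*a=12*a^3 - 4*a^2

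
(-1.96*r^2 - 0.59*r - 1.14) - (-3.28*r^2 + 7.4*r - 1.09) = 1.32*r^2 - 7.99*r - 0.0499999999999998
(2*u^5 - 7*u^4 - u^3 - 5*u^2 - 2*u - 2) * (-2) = -4*u^5 + 14*u^4 + 2*u^3 + 10*u^2 + 4*u + 4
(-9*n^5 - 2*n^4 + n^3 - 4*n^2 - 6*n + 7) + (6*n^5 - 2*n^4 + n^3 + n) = -3*n^5 - 4*n^4 + 2*n^3 - 4*n^2 - 5*n + 7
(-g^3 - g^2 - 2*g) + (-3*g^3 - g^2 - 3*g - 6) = -4*g^3 - 2*g^2 - 5*g - 6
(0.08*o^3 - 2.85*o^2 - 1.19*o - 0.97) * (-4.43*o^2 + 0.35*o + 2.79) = -0.3544*o^5 + 12.6535*o^4 + 4.4974*o^3 - 4.0709*o^2 - 3.6596*o - 2.7063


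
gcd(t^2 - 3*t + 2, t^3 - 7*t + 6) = t^2 - 3*t + 2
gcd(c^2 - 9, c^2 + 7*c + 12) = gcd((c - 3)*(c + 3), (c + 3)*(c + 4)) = c + 3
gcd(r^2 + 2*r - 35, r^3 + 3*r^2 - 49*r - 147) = r + 7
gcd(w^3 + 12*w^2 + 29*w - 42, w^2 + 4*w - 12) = w + 6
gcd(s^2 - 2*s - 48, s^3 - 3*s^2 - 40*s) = s - 8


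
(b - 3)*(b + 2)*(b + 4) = b^3 + 3*b^2 - 10*b - 24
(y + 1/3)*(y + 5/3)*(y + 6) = y^3 + 8*y^2 + 113*y/9 + 10/3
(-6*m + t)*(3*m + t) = -18*m^2 - 3*m*t + t^2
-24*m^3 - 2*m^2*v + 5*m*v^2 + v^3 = (-2*m + v)*(3*m + v)*(4*m + v)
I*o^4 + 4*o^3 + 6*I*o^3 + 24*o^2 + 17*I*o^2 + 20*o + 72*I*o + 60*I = (o + 5)*(o - 6*I)*(o + 2*I)*(I*o + I)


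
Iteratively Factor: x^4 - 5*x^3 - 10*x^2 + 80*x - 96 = (x - 4)*(x^3 - x^2 - 14*x + 24) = (x - 4)*(x - 2)*(x^2 + x - 12) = (x - 4)*(x - 2)*(x + 4)*(x - 3)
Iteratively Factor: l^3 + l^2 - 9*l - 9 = (l + 3)*(l^2 - 2*l - 3) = (l + 1)*(l + 3)*(l - 3)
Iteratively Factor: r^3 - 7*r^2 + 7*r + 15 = (r - 3)*(r^2 - 4*r - 5) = (r - 3)*(r + 1)*(r - 5)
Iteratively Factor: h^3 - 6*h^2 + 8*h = (h)*(h^2 - 6*h + 8) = h*(h - 2)*(h - 4)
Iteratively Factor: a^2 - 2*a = (a - 2)*(a)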